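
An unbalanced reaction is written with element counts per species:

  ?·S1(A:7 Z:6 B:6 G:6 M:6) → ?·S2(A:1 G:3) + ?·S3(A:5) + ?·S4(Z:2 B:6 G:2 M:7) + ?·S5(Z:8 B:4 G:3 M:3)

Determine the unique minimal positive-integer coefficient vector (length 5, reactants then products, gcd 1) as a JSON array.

Coefficients: [5, 5, 6, 3, 3]

A: 5·7 = 35 | 5·1+6·5+3·0+3·0 = 35
Z: 5·6 = 30 | 5·0+6·0+3·2+3·8 = 30
B: 5·6 = 30 | 5·0+6·0+3·6+3·4 = 30
G: 5·6 = 30 | 5·3+6·0+3·2+3·3 = 30
M: 5·6 = 30 | 5·0+6·0+3·7+3·3 = 30
gcd(5,5,6,3,3) = 1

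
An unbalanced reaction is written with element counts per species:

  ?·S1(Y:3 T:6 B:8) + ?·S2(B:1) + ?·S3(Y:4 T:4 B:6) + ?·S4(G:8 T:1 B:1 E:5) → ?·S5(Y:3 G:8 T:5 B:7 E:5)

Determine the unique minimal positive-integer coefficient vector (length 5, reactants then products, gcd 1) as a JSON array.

Y: 2·3+2·0+3·4+6·0 = 18 | 6·3 = 18
G: 2·0+2·0+3·0+6·8 = 48 | 6·8 = 48
T: 2·6+2·0+3·4+6·1 = 30 | 6·5 = 30
B: 2·8+2·1+3·6+6·1 = 42 | 6·7 = 42
E: 2·0+2·0+3·0+6·5 = 30 | 6·5 = 30
gcd(2,2,3,6,6) = 1

Coefficients: [2, 2, 3, 6, 6]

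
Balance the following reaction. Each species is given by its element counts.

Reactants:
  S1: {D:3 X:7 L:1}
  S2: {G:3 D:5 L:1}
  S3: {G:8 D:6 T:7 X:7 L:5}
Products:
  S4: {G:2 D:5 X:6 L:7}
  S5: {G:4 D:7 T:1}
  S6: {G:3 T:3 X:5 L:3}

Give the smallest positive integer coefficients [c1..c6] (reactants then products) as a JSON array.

Coefficients: [1, 5, 2, 1, 5, 3]

G: 1·0+5·3+2·8 = 31 | 1·2+5·4+3·3 = 31
D: 1·3+5·5+2·6 = 40 | 1·5+5·7+3·0 = 40
T: 1·0+5·0+2·7 = 14 | 1·0+5·1+3·3 = 14
X: 1·7+5·0+2·7 = 21 | 1·6+5·0+3·5 = 21
L: 1·1+5·1+2·5 = 16 | 1·7+5·0+3·3 = 16
gcd(1,5,2,1,5,3) = 1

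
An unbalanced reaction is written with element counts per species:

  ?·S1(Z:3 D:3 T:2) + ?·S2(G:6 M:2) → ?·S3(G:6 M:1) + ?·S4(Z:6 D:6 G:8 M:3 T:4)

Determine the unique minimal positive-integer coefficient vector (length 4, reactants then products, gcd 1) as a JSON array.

Coefficients: [6, 5, 1, 3]

Z: 6·3+5·0 = 18 | 1·0+3·6 = 18
D: 6·3+5·0 = 18 | 1·0+3·6 = 18
G: 6·0+5·6 = 30 | 1·6+3·8 = 30
M: 6·0+5·2 = 10 | 1·1+3·3 = 10
T: 6·2+5·0 = 12 | 1·0+3·4 = 12
gcd(6,5,1,3) = 1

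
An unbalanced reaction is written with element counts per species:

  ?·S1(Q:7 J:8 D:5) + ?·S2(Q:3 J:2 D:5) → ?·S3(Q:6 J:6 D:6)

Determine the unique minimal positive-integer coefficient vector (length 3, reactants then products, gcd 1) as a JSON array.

Q: 3·7+3·3 = 30 | 5·6 = 30
J: 3·8+3·2 = 30 | 5·6 = 30
D: 3·5+3·5 = 30 | 5·6 = 30
gcd(3,3,5) = 1

Coefficients: [3, 3, 5]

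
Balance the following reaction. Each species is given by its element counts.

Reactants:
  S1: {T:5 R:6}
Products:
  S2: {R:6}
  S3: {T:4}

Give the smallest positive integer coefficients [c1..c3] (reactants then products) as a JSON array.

Coefficients: [4, 4, 5]

T: 4·5 = 20 | 4·0+5·4 = 20
R: 4·6 = 24 | 4·6+5·0 = 24
gcd(4,4,5) = 1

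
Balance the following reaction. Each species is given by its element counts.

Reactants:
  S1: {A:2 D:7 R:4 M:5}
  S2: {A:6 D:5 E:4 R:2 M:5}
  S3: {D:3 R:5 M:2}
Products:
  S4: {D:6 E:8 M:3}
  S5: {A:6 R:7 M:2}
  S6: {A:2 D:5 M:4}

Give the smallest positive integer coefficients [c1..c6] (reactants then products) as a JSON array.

Coefficients: [2, 4, 1, 2, 3, 5]

A: 2·2+4·6+1·0 = 28 | 2·0+3·6+5·2 = 28
D: 2·7+4·5+1·3 = 37 | 2·6+3·0+5·5 = 37
E: 2·0+4·4+1·0 = 16 | 2·8+3·0+5·0 = 16
R: 2·4+4·2+1·5 = 21 | 2·0+3·7+5·0 = 21
M: 2·5+4·5+1·2 = 32 | 2·3+3·2+5·4 = 32
gcd(2,4,1,2,3,5) = 1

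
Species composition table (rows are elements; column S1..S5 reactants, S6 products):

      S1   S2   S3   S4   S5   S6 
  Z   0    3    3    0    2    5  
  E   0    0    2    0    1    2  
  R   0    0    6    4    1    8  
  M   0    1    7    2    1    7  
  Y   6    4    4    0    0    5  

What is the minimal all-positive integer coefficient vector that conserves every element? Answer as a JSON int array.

Z: 1·0+3·3+3·3+6·0+6·2 = 30 | 6·5 = 30
E: 1·0+3·0+3·2+6·0+6·1 = 12 | 6·2 = 12
R: 1·0+3·0+3·6+6·4+6·1 = 48 | 6·8 = 48
M: 1·0+3·1+3·7+6·2+6·1 = 42 | 6·7 = 42
Y: 1·6+3·4+3·4+6·0+6·0 = 30 | 6·5 = 30
gcd(1,3,3,6,6,6) = 1

Coefficients: [1, 3, 3, 6, 6, 6]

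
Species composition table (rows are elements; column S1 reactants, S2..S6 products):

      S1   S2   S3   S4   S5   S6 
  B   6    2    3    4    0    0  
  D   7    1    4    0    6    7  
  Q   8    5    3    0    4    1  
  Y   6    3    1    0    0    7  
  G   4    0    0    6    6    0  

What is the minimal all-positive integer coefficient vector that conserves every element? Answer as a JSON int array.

Coefficients: [6, 6, 4, 3, 1, 2]

B: 6·6 = 36 | 6·2+4·3+3·4+1·0+2·0 = 36
D: 6·7 = 42 | 6·1+4·4+3·0+1·6+2·7 = 42
Q: 6·8 = 48 | 6·5+4·3+3·0+1·4+2·1 = 48
Y: 6·6 = 36 | 6·3+4·1+3·0+1·0+2·7 = 36
G: 6·4 = 24 | 6·0+4·0+3·6+1·6+2·0 = 24
gcd(6,6,4,3,1,2) = 1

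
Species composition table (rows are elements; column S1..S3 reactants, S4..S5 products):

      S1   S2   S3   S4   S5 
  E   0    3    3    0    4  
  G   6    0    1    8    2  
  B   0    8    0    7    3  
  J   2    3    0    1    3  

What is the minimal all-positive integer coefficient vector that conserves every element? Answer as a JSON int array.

Coefficients: [2, 2, 2, 1, 3]

E: 2·0+2·3+2·3 = 12 | 1·0+3·4 = 12
G: 2·6+2·0+2·1 = 14 | 1·8+3·2 = 14
B: 2·0+2·8+2·0 = 16 | 1·7+3·3 = 16
J: 2·2+2·3+2·0 = 10 | 1·1+3·3 = 10
gcd(2,2,2,1,3) = 1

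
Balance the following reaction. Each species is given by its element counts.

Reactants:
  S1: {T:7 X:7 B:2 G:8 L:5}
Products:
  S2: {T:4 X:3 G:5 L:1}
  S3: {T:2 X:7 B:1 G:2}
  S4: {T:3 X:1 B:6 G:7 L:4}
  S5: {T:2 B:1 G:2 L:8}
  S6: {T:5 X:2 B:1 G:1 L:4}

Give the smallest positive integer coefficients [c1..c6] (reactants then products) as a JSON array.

T: 6·7 = 42 | 6·4+3·2+1·3+2·2+1·5 = 42
X: 6·7 = 42 | 6·3+3·7+1·1+2·0+1·2 = 42
B: 6·2 = 12 | 6·0+3·1+1·6+2·1+1·1 = 12
G: 6·8 = 48 | 6·5+3·2+1·7+2·2+1·1 = 48
L: 6·5 = 30 | 6·1+3·0+1·4+2·8+1·4 = 30
gcd(6,6,3,1,2,1) = 1

Coefficients: [6, 6, 3, 1, 2, 1]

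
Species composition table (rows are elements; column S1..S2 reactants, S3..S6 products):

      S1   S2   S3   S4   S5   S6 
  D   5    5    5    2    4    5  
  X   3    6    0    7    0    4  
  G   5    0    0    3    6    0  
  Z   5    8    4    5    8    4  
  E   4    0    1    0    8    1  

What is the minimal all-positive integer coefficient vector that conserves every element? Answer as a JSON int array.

Coefficients: [6, 6, 5, 6, 2, 3]

D: 6·5+6·5 = 60 | 5·5+6·2+2·4+3·5 = 60
X: 6·3+6·6 = 54 | 5·0+6·7+2·0+3·4 = 54
G: 6·5+6·0 = 30 | 5·0+6·3+2·6+3·0 = 30
Z: 6·5+6·8 = 78 | 5·4+6·5+2·8+3·4 = 78
E: 6·4+6·0 = 24 | 5·1+6·0+2·8+3·1 = 24
gcd(6,6,5,6,2,3) = 1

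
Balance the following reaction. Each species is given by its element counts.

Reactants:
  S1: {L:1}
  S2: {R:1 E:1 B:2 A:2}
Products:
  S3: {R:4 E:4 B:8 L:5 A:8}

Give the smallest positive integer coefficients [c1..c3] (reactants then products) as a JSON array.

Coefficients: [5, 4, 1]

R: 5·0+4·1 = 4 | 1·4 = 4
E: 5·0+4·1 = 4 | 1·4 = 4
B: 5·0+4·2 = 8 | 1·8 = 8
L: 5·1+4·0 = 5 | 1·5 = 5
A: 5·0+4·2 = 8 | 1·8 = 8
gcd(5,4,1) = 1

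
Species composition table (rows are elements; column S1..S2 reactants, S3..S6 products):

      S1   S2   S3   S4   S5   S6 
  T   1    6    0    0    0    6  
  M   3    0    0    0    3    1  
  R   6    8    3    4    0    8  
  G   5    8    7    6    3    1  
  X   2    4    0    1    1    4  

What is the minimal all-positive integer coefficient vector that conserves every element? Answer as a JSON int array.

T: 6·1+5·6 = 36 | 4·0+4·0+4·0+6·6 = 36
M: 6·3+5·0 = 18 | 4·0+4·0+4·3+6·1 = 18
R: 6·6+5·8 = 76 | 4·3+4·4+4·0+6·8 = 76
G: 6·5+5·8 = 70 | 4·7+4·6+4·3+6·1 = 70
X: 6·2+5·4 = 32 | 4·0+4·1+4·1+6·4 = 32
gcd(6,5,4,4,4,6) = 1

Coefficients: [6, 5, 4, 4, 4, 6]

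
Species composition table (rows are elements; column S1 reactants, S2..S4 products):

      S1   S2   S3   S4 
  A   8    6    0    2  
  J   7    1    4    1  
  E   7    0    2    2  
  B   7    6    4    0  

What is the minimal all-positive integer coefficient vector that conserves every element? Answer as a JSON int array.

Coefficients: [2, 1, 2, 5]

A: 2·8 = 16 | 1·6+2·0+5·2 = 16
J: 2·7 = 14 | 1·1+2·4+5·1 = 14
E: 2·7 = 14 | 1·0+2·2+5·2 = 14
B: 2·7 = 14 | 1·6+2·4+5·0 = 14
gcd(2,1,2,5) = 1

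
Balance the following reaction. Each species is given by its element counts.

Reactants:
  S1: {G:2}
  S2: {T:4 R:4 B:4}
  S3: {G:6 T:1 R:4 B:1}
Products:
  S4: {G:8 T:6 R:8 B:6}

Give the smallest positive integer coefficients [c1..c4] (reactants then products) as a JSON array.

Coefficients: [6, 4, 2, 3]

G: 6·2+4·0+2·6 = 24 | 3·8 = 24
T: 6·0+4·4+2·1 = 18 | 3·6 = 18
R: 6·0+4·4+2·4 = 24 | 3·8 = 24
B: 6·0+4·4+2·1 = 18 | 3·6 = 18
gcd(6,4,2,3) = 1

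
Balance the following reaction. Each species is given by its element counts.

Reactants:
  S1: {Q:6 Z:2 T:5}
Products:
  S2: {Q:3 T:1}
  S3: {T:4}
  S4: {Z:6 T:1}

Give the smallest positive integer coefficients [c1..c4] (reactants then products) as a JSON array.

Q: 3·6 = 18 | 6·3+2·0+1·0 = 18
Z: 3·2 = 6 | 6·0+2·0+1·6 = 6
T: 3·5 = 15 | 6·1+2·4+1·1 = 15
gcd(3,6,2,1) = 1

Coefficients: [3, 6, 2, 1]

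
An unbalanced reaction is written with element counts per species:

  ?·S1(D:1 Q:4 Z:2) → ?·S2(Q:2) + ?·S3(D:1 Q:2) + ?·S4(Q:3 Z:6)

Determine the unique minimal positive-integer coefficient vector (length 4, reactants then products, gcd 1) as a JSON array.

D: 6·1 = 6 | 3·0+6·1+2·0 = 6
Q: 6·4 = 24 | 3·2+6·2+2·3 = 24
Z: 6·2 = 12 | 3·0+6·0+2·6 = 12
gcd(6,3,6,2) = 1

Coefficients: [6, 3, 6, 2]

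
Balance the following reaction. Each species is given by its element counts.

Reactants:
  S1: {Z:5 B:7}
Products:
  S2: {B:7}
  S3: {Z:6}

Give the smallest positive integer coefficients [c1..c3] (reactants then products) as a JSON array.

Z: 6·5 = 30 | 6·0+5·6 = 30
B: 6·7 = 42 | 6·7+5·0 = 42
gcd(6,6,5) = 1

Coefficients: [6, 6, 5]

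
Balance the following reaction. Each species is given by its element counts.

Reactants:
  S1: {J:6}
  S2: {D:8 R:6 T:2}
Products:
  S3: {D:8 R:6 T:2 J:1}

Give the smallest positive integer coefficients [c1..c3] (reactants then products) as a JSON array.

Coefficients: [1, 6, 6]

D: 1·0+6·8 = 48 | 6·8 = 48
R: 1·0+6·6 = 36 | 6·6 = 36
T: 1·0+6·2 = 12 | 6·2 = 12
J: 1·6+6·0 = 6 | 6·1 = 6
gcd(1,6,6) = 1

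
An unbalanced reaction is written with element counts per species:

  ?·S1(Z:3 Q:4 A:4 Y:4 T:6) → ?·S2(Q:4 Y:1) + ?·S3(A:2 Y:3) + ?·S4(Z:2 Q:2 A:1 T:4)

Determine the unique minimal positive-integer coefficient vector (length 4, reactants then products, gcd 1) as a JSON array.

Z: 4·3 = 12 | 1·0+5·0+6·2 = 12
Q: 4·4 = 16 | 1·4+5·0+6·2 = 16
A: 4·4 = 16 | 1·0+5·2+6·1 = 16
Y: 4·4 = 16 | 1·1+5·3+6·0 = 16
T: 4·6 = 24 | 1·0+5·0+6·4 = 24
gcd(4,1,5,6) = 1

Coefficients: [4, 1, 5, 6]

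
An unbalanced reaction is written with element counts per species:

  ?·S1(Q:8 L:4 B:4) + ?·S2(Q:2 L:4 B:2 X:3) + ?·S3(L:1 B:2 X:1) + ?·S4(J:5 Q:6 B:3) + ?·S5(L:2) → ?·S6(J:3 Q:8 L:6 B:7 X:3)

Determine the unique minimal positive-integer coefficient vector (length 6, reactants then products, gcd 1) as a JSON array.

J: 2·0+3·0+6·0+3·5+2·0 = 15 | 5·3 = 15
Q: 2·8+3·2+6·0+3·6+2·0 = 40 | 5·8 = 40
L: 2·4+3·4+6·1+3·0+2·2 = 30 | 5·6 = 30
B: 2·4+3·2+6·2+3·3+2·0 = 35 | 5·7 = 35
X: 2·0+3·3+6·1+3·0+2·0 = 15 | 5·3 = 15
gcd(2,3,6,3,2,5) = 1

Coefficients: [2, 3, 6, 3, 2, 5]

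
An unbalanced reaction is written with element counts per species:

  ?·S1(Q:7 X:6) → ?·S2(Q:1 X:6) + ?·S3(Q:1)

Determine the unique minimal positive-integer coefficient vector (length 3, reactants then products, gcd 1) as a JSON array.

Coefficients: [1, 1, 6]

Q: 1·7 = 7 | 1·1+6·1 = 7
X: 1·6 = 6 | 1·6+6·0 = 6
gcd(1,1,6) = 1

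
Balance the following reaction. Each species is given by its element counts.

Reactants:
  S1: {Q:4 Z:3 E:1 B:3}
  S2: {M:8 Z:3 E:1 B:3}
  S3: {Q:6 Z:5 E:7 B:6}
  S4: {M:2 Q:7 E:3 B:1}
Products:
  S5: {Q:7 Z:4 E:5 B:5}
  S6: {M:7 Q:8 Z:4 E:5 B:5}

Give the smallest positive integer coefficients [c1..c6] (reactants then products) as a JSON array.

M: 2·0+4·8+2·0+5·2 = 42 | 1·0+6·7 = 42
Q: 2·4+4·0+2·6+5·7 = 55 | 1·7+6·8 = 55
Z: 2·3+4·3+2·5+5·0 = 28 | 1·4+6·4 = 28
E: 2·1+4·1+2·7+5·3 = 35 | 1·5+6·5 = 35
B: 2·3+4·3+2·6+5·1 = 35 | 1·5+6·5 = 35
gcd(2,4,2,5,1,6) = 1

Coefficients: [2, 4, 2, 5, 1, 6]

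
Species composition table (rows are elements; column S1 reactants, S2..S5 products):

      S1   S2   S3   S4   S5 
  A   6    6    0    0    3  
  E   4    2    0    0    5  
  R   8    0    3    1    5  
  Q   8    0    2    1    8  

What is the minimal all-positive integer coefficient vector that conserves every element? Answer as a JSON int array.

Coefficients: [4, 3, 6, 4, 2]

A: 4·6 = 24 | 3·6+6·0+4·0+2·3 = 24
E: 4·4 = 16 | 3·2+6·0+4·0+2·5 = 16
R: 4·8 = 32 | 3·0+6·3+4·1+2·5 = 32
Q: 4·8 = 32 | 3·0+6·2+4·1+2·8 = 32
gcd(4,3,6,4,2) = 1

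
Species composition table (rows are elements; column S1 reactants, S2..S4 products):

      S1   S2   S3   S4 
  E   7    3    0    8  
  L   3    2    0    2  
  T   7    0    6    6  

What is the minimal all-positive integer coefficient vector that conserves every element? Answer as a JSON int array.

Coefficients: [6, 6, 4, 3]

E: 6·7 = 42 | 6·3+4·0+3·8 = 42
L: 6·3 = 18 | 6·2+4·0+3·2 = 18
T: 6·7 = 42 | 6·0+4·6+3·6 = 42
gcd(6,6,4,3) = 1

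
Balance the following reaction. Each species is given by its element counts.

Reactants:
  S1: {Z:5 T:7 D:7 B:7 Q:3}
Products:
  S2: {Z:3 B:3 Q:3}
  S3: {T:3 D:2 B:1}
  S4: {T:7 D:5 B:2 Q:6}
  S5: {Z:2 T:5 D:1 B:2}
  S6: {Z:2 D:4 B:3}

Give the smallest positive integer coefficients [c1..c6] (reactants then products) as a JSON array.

Z: 4·5 = 20 | 2·3+2·0+1·0+3·2+4·2 = 20
T: 4·7 = 28 | 2·0+2·3+1·7+3·5+4·0 = 28
D: 4·7 = 28 | 2·0+2·2+1·5+3·1+4·4 = 28
B: 4·7 = 28 | 2·3+2·1+1·2+3·2+4·3 = 28
Q: 4·3 = 12 | 2·3+2·0+1·6+3·0+4·0 = 12
gcd(4,2,2,1,3,4) = 1

Coefficients: [4, 2, 2, 1, 3, 4]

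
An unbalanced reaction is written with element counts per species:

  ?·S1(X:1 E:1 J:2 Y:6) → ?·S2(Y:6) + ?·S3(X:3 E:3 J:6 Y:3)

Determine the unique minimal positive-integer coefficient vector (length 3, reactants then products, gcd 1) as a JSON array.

X: 6·1 = 6 | 5·0+2·3 = 6
E: 6·1 = 6 | 5·0+2·3 = 6
J: 6·2 = 12 | 5·0+2·6 = 12
Y: 6·6 = 36 | 5·6+2·3 = 36
gcd(6,5,2) = 1

Coefficients: [6, 5, 2]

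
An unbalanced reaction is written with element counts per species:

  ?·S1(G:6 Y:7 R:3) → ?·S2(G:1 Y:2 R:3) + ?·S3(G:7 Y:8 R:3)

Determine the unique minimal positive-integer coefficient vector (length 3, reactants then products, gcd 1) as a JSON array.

G: 6·6 = 36 | 1·1+5·7 = 36
Y: 6·7 = 42 | 1·2+5·8 = 42
R: 6·3 = 18 | 1·3+5·3 = 18
gcd(6,1,5) = 1

Coefficients: [6, 1, 5]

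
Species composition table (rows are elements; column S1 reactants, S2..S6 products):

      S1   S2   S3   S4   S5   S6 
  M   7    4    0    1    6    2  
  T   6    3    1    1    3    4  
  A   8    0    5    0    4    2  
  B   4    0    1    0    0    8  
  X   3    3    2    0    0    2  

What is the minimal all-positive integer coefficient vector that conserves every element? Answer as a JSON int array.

M: 5·7 = 35 | 1·4+4·0+3·1+4·6+2·2 = 35
T: 5·6 = 30 | 1·3+4·1+3·1+4·3+2·4 = 30
A: 5·8 = 40 | 1·0+4·5+3·0+4·4+2·2 = 40
B: 5·4 = 20 | 1·0+4·1+3·0+4·0+2·8 = 20
X: 5·3 = 15 | 1·3+4·2+3·0+4·0+2·2 = 15
gcd(5,1,4,3,4,2) = 1

Coefficients: [5, 1, 4, 3, 4, 2]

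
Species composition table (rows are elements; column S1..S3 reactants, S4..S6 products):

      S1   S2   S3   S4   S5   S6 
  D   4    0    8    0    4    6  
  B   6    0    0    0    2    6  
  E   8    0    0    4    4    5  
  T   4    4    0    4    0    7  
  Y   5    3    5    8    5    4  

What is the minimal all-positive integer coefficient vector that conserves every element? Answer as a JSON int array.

D: 5·4+4·0+2·8 = 36 | 2·0+3·4+4·6 = 36
B: 5·6+4·0+2·0 = 30 | 2·0+3·2+4·6 = 30
E: 5·8+4·0+2·0 = 40 | 2·4+3·4+4·5 = 40
T: 5·4+4·4+2·0 = 36 | 2·4+3·0+4·7 = 36
Y: 5·5+4·3+2·5 = 47 | 2·8+3·5+4·4 = 47
gcd(5,4,2,2,3,4) = 1

Coefficients: [5, 4, 2, 2, 3, 4]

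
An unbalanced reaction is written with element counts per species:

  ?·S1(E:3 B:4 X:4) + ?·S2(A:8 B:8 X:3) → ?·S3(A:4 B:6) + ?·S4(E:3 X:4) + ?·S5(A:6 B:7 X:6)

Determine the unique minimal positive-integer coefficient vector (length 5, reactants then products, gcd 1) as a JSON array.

E: 3·3+4·0 = 9 | 5·0+3·3+2·0 = 9
A: 3·0+4·8 = 32 | 5·4+3·0+2·6 = 32
B: 3·4+4·8 = 44 | 5·6+3·0+2·7 = 44
X: 3·4+4·3 = 24 | 5·0+3·4+2·6 = 24
gcd(3,4,5,3,2) = 1

Coefficients: [3, 4, 5, 3, 2]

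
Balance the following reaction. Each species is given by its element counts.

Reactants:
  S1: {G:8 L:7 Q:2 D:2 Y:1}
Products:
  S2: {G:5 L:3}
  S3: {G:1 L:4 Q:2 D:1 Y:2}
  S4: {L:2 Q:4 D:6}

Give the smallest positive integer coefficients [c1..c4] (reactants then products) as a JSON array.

Coefficients: [4, 6, 2, 1]

G: 4·8 = 32 | 6·5+2·1+1·0 = 32
L: 4·7 = 28 | 6·3+2·4+1·2 = 28
Q: 4·2 = 8 | 6·0+2·2+1·4 = 8
D: 4·2 = 8 | 6·0+2·1+1·6 = 8
Y: 4·1 = 4 | 6·0+2·2+1·0 = 4
gcd(4,6,2,1) = 1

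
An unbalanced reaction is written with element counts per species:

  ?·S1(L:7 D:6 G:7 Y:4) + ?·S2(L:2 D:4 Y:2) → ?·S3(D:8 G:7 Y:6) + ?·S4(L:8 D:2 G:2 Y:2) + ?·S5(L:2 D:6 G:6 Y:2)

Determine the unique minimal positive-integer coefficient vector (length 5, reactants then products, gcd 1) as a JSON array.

Coefficients: [6, 2, 2, 5, 3]

L: 6·7+2·2 = 46 | 2·0+5·8+3·2 = 46
D: 6·6+2·4 = 44 | 2·8+5·2+3·6 = 44
G: 6·7+2·0 = 42 | 2·7+5·2+3·6 = 42
Y: 6·4+2·2 = 28 | 2·6+5·2+3·2 = 28
gcd(6,2,2,5,3) = 1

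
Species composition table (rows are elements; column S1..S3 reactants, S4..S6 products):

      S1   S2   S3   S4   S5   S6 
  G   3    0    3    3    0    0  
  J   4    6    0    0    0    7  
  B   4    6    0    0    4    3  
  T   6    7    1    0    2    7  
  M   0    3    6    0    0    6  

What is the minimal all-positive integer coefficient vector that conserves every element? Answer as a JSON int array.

Coefficients: [1, 4, 2, 3, 4, 4]

G: 1·3+4·0+2·3 = 9 | 3·3+4·0+4·0 = 9
J: 1·4+4·6+2·0 = 28 | 3·0+4·0+4·7 = 28
B: 1·4+4·6+2·0 = 28 | 3·0+4·4+4·3 = 28
T: 1·6+4·7+2·1 = 36 | 3·0+4·2+4·7 = 36
M: 1·0+4·3+2·6 = 24 | 3·0+4·0+4·6 = 24
gcd(1,4,2,3,4,4) = 1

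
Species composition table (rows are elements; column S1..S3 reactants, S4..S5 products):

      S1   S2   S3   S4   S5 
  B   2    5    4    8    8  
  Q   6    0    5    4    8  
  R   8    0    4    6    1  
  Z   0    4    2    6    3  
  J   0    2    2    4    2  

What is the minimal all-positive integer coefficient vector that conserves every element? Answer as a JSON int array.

Coefficients: [1, 6, 6, 5, 2]

B: 1·2+6·5+6·4 = 56 | 5·8+2·8 = 56
Q: 1·6+6·0+6·5 = 36 | 5·4+2·8 = 36
R: 1·8+6·0+6·4 = 32 | 5·6+2·1 = 32
Z: 1·0+6·4+6·2 = 36 | 5·6+2·3 = 36
J: 1·0+6·2+6·2 = 24 | 5·4+2·2 = 24
gcd(1,6,6,5,2) = 1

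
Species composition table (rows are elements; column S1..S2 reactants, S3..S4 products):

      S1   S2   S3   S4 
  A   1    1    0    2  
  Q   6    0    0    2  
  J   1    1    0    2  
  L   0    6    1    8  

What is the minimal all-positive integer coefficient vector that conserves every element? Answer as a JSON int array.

A: 1·1+5·1 = 6 | 6·0+3·2 = 6
Q: 1·6+5·0 = 6 | 6·0+3·2 = 6
J: 1·1+5·1 = 6 | 6·0+3·2 = 6
L: 1·0+5·6 = 30 | 6·1+3·8 = 30
gcd(1,5,6,3) = 1

Coefficients: [1, 5, 6, 3]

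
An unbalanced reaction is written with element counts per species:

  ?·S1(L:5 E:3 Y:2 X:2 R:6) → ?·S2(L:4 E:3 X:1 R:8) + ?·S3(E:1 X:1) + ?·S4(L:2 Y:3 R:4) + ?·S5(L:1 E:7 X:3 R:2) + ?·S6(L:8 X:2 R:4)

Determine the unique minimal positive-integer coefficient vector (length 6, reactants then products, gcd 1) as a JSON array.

Coefficients: [6, 1, 1, 4, 2, 2]

L: 6·5 = 30 | 1·4+1·0+4·2+2·1+2·8 = 30
E: 6·3 = 18 | 1·3+1·1+4·0+2·7+2·0 = 18
Y: 6·2 = 12 | 1·0+1·0+4·3+2·0+2·0 = 12
X: 6·2 = 12 | 1·1+1·1+4·0+2·3+2·2 = 12
R: 6·6 = 36 | 1·8+1·0+4·4+2·2+2·4 = 36
gcd(6,1,1,4,2,2) = 1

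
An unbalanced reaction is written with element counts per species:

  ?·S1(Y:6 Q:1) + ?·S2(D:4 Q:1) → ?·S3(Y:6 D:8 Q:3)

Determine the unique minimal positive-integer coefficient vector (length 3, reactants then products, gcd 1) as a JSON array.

Coefficients: [1, 2, 1]

Y: 1·6+2·0 = 6 | 1·6 = 6
D: 1·0+2·4 = 8 | 1·8 = 8
Q: 1·1+2·1 = 3 | 1·3 = 3
gcd(1,2,1) = 1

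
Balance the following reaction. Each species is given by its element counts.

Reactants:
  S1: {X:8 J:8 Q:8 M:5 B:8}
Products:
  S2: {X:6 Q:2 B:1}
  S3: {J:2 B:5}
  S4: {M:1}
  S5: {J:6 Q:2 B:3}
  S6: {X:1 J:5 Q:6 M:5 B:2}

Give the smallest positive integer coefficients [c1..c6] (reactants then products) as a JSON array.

X: 5·8 = 40 | 6·6+4·0+5·0+2·0+4·1 = 40
J: 5·8 = 40 | 6·0+4·2+5·0+2·6+4·5 = 40
Q: 5·8 = 40 | 6·2+4·0+5·0+2·2+4·6 = 40
M: 5·5 = 25 | 6·0+4·0+5·1+2·0+4·5 = 25
B: 5·8 = 40 | 6·1+4·5+5·0+2·3+4·2 = 40
gcd(5,6,4,5,2,4) = 1

Coefficients: [5, 6, 4, 5, 2, 4]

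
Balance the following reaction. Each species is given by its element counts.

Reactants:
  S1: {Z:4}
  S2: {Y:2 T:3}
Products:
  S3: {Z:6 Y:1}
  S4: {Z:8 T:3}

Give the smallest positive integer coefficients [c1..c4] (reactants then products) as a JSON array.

Z: 5·4+1·0 = 20 | 2·6+1·8 = 20
Y: 5·0+1·2 = 2 | 2·1+1·0 = 2
T: 5·0+1·3 = 3 | 2·0+1·3 = 3
gcd(5,1,2,1) = 1

Coefficients: [5, 1, 2, 1]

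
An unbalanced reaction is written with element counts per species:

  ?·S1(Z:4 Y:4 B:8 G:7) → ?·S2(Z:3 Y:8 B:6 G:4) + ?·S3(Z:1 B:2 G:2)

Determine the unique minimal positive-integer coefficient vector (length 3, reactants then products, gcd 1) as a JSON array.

Coefficients: [2, 1, 5]

Z: 2·4 = 8 | 1·3+5·1 = 8
Y: 2·4 = 8 | 1·8+5·0 = 8
B: 2·8 = 16 | 1·6+5·2 = 16
G: 2·7 = 14 | 1·4+5·2 = 14
gcd(2,1,5) = 1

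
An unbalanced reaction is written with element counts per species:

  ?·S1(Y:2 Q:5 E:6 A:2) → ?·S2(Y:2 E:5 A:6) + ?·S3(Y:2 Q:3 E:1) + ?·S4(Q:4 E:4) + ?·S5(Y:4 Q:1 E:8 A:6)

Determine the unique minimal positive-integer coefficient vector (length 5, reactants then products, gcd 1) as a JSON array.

Y: 6·2 = 12 | 1·2+3·2+5·0+1·4 = 12
Q: 6·5 = 30 | 1·0+3·3+5·4+1·1 = 30
E: 6·6 = 36 | 1·5+3·1+5·4+1·8 = 36
A: 6·2 = 12 | 1·6+3·0+5·0+1·6 = 12
gcd(6,1,3,5,1) = 1

Coefficients: [6, 1, 3, 5, 1]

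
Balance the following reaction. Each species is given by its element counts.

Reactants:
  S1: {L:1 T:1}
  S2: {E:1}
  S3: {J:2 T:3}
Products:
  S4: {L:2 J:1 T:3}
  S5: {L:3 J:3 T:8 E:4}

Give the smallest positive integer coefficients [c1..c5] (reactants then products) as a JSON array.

Coefficients: [5, 4, 2, 1, 1]

L: 5·1+4·0+2·0 = 5 | 1·2+1·3 = 5
J: 5·0+4·0+2·2 = 4 | 1·1+1·3 = 4
T: 5·1+4·0+2·3 = 11 | 1·3+1·8 = 11
E: 5·0+4·1+2·0 = 4 | 1·0+1·4 = 4
gcd(5,4,2,1,1) = 1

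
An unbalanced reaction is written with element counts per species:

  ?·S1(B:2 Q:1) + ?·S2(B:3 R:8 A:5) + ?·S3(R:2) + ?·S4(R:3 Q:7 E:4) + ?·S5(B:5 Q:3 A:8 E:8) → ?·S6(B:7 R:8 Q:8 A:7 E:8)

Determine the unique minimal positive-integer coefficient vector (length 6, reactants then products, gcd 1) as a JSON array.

Coefficients: [4, 1, 5, 2, 2, 3]

B: 4·2+1·3+5·0+2·0+2·5 = 21 | 3·7 = 21
R: 4·0+1·8+5·2+2·3+2·0 = 24 | 3·8 = 24
Q: 4·1+1·0+5·0+2·7+2·3 = 24 | 3·8 = 24
A: 4·0+1·5+5·0+2·0+2·8 = 21 | 3·7 = 21
E: 4·0+1·0+5·0+2·4+2·8 = 24 | 3·8 = 24
gcd(4,1,5,2,2,3) = 1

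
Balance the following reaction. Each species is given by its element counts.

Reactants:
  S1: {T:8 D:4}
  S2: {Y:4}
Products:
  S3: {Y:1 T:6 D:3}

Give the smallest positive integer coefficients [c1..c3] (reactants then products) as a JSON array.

Coefficients: [3, 1, 4]

Y: 3·0+1·4 = 4 | 4·1 = 4
T: 3·8+1·0 = 24 | 4·6 = 24
D: 3·4+1·0 = 12 | 4·3 = 12
gcd(3,1,4) = 1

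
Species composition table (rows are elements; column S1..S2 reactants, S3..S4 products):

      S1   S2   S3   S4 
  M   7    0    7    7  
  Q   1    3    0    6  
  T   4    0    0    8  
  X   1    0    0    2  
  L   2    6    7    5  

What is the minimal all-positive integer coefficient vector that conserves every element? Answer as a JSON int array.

Coefficients: [6, 4, 3, 3]

M: 6·7+4·0 = 42 | 3·7+3·7 = 42
Q: 6·1+4·3 = 18 | 3·0+3·6 = 18
T: 6·4+4·0 = 24 | 3·0+3·8 = 24
X: 6·1+4·0 = 6 | 3·0+3·2 = 6
L: 6·2+4·6 = 36 | 3·7+3·5 = 36
gcd(6,4,3,3) = 1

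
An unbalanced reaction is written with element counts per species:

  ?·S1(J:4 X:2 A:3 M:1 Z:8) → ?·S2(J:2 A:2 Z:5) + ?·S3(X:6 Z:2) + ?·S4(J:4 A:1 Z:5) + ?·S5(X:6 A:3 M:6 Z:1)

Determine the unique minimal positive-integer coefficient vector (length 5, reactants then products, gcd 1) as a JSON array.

Coefficients: [6, 6, 1, 3, 1]

J: 6·4 = 24 | 6·2+1·0+3·4+1·0 = 24
X: 6·2 = 12 | 6·0+1·6+3·0+1·6 = 12
A: 6·3 = 18 | 6·2+1·0+3·1+1·3 = 18
M: 6·1 = 6 | 6·0+1·0+3·0+1·6 = 6
Z: 6·8 = 48 | 6·5+1·2+3·5+1·1 = 48
gcd(6,6,1,3,1) = 1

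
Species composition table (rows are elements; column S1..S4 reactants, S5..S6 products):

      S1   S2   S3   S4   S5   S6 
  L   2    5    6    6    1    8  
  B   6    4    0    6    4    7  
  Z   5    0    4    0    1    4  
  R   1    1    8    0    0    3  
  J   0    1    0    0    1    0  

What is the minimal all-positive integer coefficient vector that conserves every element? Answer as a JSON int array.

Coefficients: [5, 5, 1, 2, 5, 6]

L: 5·2+5·5+1·6+2·6 = 53 | 5·1+6·8 = 53
B: 5·6+5·4+1·0+2·6 = 62 | 5·4+6·7 = 62
Z: 5·5+5·0+1·4+2·0 = 29 | 5·1+6·4 = 29
R: 5·1+5·1+1·8+2·0 = 18 | 5·0+6·3 = 18
J: 5·0+5·1+1·0+2·0 = 5 | 5·1+6·0 = 5
gcd(5,5,1,2,5,6) = 1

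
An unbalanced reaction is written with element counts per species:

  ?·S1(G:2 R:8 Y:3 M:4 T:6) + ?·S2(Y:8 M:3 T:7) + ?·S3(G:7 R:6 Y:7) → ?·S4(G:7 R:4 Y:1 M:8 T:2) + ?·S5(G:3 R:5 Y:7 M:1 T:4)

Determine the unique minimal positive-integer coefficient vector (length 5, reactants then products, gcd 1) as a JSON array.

Coefficients: [2, 2, 3, 1, 6]

G: 2·2+2·0+3·7 = 25 | 1·7+6·3 = 25
R: 2·8+2·0+3·6 = 34 | 1·4+6·5 = 34
Y: 2·3+2·8+3·7 = 43 | 1·1+6·7 = 43
M: 2·4+2·3+3·0 = 14 | 1·8+6·1 = 14
T: 2·6+2·7+3·0 = 26 | 1·2+6·4 = 26
gcd(2,2,3,1,6) = 1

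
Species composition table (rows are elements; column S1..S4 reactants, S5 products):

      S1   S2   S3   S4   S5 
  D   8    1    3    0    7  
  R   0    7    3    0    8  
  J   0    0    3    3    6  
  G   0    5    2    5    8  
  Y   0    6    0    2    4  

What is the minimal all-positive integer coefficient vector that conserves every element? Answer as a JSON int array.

D: 1·8+2·1+6·3+2·0 = 28 | 4·7 = 28
R: 1·0+2·7+6·3+2·0 = 32 | 4·8 = 32
J: 1·0+2·0+6·3+2·3 = 24 | 4·6 = 24
G: 1·0+2·5+6·2+2·5 = 32 | 4·8 = 32
Y: 1·0+2·6+6·0+2·2 = 16 | 4·4 = 16
gcd(1,2,6,2,4) = 1

Coefficients: [1, 2, 6, 2, 4]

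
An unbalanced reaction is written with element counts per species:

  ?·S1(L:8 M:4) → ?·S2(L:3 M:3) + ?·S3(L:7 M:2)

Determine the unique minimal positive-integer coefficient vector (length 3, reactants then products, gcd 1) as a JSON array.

L: 5·8 = 40 | 4·3+4·7 = 40
M: 5·4 = 20 | 4·3+4·2 = 20
gcd(5,4,4) = 1

Coefficients: [5, 4, 4]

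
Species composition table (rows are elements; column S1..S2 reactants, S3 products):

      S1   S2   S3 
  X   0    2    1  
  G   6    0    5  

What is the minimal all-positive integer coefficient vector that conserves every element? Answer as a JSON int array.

Coefficients: [5, 3, 6]

X: 5·0+3·2 = 6 | 6·1 = 6
G: 5·6+3·0 = 30 | 6·5 = 30
gcd(5,3,6) = 1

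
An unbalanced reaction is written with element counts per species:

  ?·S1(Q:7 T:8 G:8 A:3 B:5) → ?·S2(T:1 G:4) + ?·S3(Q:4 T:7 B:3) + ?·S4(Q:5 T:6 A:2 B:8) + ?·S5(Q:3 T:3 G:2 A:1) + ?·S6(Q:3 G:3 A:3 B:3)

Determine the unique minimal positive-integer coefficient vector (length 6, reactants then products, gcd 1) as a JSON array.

Coefficients: [5, 6, 1, 2, 5, 2]

Q: 5·7 = 35 | 6·0+1·4+2·5+5·3+2·3 = 35
T: 5·8 = 40 | 6·1+1·7+2·6+5·3+2·0 = 40
G: 5·8 = 40 | 6·4+1·0+2·0+5·2+2·3 = 40
A: 5·3 = 15 | 6·0+1·0+2·2+5·1+2·3 = 15
B: 5·5 = 25 | 6·0+1·3+2·8+5·0+2·3 = 25
gcd(5,6,1,2,5,2) = 1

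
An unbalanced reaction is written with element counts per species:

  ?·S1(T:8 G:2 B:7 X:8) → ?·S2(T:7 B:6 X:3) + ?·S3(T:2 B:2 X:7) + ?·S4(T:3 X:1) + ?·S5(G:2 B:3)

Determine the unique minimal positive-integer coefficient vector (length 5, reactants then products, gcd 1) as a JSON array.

T: 5·8 = 40 | 2·7+4·2+6·3+5·0 = 40
G: 5·2 = 10 | 2·0+4·0+6·0+5·2 = 10
B: 5·7 = 35 | 2·6+4·2+6·0+5·3 = 35
X: 5·8 = 40 | 2·3+4·7+6·1+5·0 = 40
gcd(5,2,4,6,5) = 1

Coefficients: [5, 2, 4, 6, 5]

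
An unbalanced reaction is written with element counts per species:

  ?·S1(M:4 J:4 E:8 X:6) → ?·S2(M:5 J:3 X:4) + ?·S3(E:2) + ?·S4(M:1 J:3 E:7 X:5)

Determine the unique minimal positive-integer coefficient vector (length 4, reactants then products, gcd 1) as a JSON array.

Coefficients: [3, 2, 5, 2]

M: 3·4 = 12 | 2·5+5·0+2·1 = 12
J: 3·4 = 12 | 2·3+5·0+2·3 = 12
E: 3·8 = 24 | 2·0+5·2+2·7 = 24
X: 3·6 = 18 | 2·4+5·0+2·5 = 18
gcd(3,2,5,2) = 1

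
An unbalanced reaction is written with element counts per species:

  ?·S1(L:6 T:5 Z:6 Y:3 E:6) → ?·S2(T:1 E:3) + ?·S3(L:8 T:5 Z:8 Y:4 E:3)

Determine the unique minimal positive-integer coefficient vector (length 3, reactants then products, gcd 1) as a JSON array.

Coefficients: [4, 5, 3]

L: 4·6 = 24 | 5·0+3·8 = 24
T: 4·5 = 20 | 5·1+3·5 = 20
Z: 4·6 = 24 | 5·0+3·8 = 24
Y: 4·3 = 12 | 5·0+3·4 = 12
E: 4·6 = 24 | 5·3+3·3 = 24
gcd(4,5,3) = 1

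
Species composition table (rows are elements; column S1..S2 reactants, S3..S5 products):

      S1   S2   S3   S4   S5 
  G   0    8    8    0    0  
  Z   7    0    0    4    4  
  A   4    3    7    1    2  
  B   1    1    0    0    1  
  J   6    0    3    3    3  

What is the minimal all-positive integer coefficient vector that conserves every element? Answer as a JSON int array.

Coefficients: [4, 1, 1, 2, 5]

G: 4·0+1·8 = 8 | 1·8+2·0+5·0 = 8
Z: 4·7+1·0 = 28 | 1·0+2·4+5·4 = 28
A: 4·4+1·3 = 19 | 1·7+2·1+5·2 = 19
B: 4·1+1·1 = 5 | 1·0+2·0+5·1 = 5
J: 4·6+1·0 = 24 | 1·3+2·3+5·3 = 24
gcd(4,1,1,2,5) = 1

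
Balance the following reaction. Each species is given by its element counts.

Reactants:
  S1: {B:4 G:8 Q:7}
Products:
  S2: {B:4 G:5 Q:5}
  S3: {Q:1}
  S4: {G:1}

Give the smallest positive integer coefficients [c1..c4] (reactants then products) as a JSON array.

Coefficients: [1, 1, 2, 3]

B: 1·4 = 4 | 1·4+2·0+3·0 = 4
G: 1·8 = 8 | 1·5+2·0+3·1 = 8
Q: 1·7 = 7 | 1·5+2·1+3·0 = 7
gcd(1,1,2,3) = 1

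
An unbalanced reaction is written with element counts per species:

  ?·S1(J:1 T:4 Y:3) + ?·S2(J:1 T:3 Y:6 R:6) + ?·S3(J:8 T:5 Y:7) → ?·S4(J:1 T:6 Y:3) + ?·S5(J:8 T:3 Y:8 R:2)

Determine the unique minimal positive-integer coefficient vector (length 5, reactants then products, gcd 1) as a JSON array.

J: 3·1+2·1+6·8 = 53 | 5·1+6·8 = 53
T: 3·4+2·3+6·5 = 48 | 5·6+6·3 = 48
Y: 3·3+2·6+6·7 = 63 | 5·3+6·8 = 63
R: 3·0+2·6+6·0 = 12 | 5·0+6·2 = 12
gcd(3,2,6,5,6) = 1

Coefficients: [3, 2, 6, 5, 6]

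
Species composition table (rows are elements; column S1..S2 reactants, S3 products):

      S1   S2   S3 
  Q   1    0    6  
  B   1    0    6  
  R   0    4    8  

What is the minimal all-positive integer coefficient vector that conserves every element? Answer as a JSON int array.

Coefficients: [6, 2, 1]

Q: 6·1+2·0 = 6 | 1·6 = 6
B: 6·1+2·0 = 6 | 1·6 = 6
R: 6·0+2·4 = 8 | 1·8 = 8
gcd(6,2,1) = 1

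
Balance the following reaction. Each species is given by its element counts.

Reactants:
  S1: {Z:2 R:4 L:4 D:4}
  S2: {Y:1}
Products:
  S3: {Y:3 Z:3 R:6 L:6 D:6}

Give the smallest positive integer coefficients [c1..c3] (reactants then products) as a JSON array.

Coefficients: [3, 6, 2]

Y: 3·0+6·1 = 6 | 2·3 = 6
Z: 3·2+6·0 = 6 | 2·3 = 6
R: 3·4+6·0 = 12 | 2·6 = 12
L: 3·4+6·0 = 12 | 2·6 = 12
D: 3·4+6·0 = 12 | 2·6 = 12
gcd(3,6,2) = 1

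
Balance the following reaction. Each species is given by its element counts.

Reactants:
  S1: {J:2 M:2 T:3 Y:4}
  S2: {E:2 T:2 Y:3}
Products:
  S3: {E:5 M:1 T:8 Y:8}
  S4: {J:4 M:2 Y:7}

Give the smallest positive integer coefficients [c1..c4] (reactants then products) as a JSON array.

Coefficients: [2, 5, 2, 1]

E: 2·0+5·2 = 10 | 2·5+1·0 = 10
J: 2·2+5·0 = 4 | 2·0+1·4 = 4
M: 2·2+5·0 = 4 | 2·1+1·2 = 4
T: 2·3+5·2 = 16 | 2·8+1·0 = 16
Y: 2·4+5·3 = 23 | 2·8+1·7 = 23
gcd(2,5,2,1) = 1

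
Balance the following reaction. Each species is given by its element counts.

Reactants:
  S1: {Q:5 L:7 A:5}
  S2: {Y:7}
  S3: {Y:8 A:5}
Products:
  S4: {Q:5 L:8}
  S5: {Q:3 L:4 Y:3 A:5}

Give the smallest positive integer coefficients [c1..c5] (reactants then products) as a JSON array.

Coefficients: [4, 1, 1, 1, 5]

Q: 4·5+1·0+1·0 = 20 | 1·5+5·3 = 20
L: 4·7+1·0+1·0 = 28 | 1·8+5·4 = 28
Y: 4·0+1·7+1·8 = 15 | 1·0+5·3 = 15
A: 4·5+1·0+1·5 = 25 | 1·0+5·5 = 25
gcd(4,1,1,1,5) = 1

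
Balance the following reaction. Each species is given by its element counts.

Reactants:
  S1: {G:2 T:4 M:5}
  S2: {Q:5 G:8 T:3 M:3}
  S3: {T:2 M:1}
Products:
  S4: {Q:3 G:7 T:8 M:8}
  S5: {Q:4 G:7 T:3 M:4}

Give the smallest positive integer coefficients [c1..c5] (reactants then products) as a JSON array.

Q: 5·0+4·5+3·0 = 20 | 4·3+2·4 = 20
G: 5·2+4·8+3·0 = 42 | 4·7+2·7 = 42
T: 5·4+4·3+3·2 = 38 | 4·8+2·3 = 38
M: 5·5+4·3+3·1 = 40 | 4·8+2·4 = 40
gcd(5,4,3,4,2) = 1

Coefficients: [5, 4, 3, 4, 2]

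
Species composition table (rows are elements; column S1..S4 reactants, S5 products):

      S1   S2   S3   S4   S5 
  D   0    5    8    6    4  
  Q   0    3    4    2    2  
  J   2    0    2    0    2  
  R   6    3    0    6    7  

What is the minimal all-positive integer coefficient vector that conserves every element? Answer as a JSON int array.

D: 5·0+2·5+1·8+1·6 = 24 | 6·4 = 24
Q: 5·0+2·3+1·4+1·2 = 12 | 6·2 = 12
J: 5·2+2·0+1·2+1·0 = 12 | 6·2 = 12
R: 5·6+2·3+1·0+1·6 = 42 | 6·7 = 42
gcd(5,2,1,1,6) = 1

Coefficients: [5, 2, 1, 1, 6]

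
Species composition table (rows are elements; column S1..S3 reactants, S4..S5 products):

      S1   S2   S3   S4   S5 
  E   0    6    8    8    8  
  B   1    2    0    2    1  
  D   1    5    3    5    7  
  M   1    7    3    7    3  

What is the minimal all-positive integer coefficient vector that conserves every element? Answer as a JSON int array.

E: 5·0+4·6+4·8 = 56 | 6·8+1·8 = 56
B: 5·1+4·2+4·0 = 13 | 6·2+1·1 = 13
D: 5·1+4·5+4·3 = 37 | 6·5+1·7 = 37
M: 5·1+4·7+4·3 = 45 | 6·7+1·3 = 45
gcd(5,4,4,6,1) = 1

Coefficients: [5, 4, 4, 6, 1]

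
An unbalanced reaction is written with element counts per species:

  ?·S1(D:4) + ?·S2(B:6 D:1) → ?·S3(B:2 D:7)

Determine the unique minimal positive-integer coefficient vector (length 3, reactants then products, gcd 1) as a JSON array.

B: 5·0+1·6 = 6 | 3·2 = 6
D: 5·4+1·1 = 21 | 3·7 = 21
gcd(5,1,3) = 1

Coefficients: [5, 1, 3]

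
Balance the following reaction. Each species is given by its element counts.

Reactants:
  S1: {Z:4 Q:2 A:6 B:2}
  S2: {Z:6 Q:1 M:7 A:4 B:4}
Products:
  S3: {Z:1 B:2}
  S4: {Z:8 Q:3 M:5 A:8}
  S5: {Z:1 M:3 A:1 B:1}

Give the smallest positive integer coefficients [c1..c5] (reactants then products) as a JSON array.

Z: 1·4+4·6 = 28 | 6·1+2·8+6·1 = 28
Q: 1·2+4·1 = 6 | 6·0+2·3+6·0 = 6
M: 1·0+4·7 = 28 | 6·0+2·5+6·3 = 28
A: 1·6+4·4 = 22 | 6·0+2·8+6·1 = 22
B: 1·2+4·4 = 18 | 6·2+2·0+6·1 = 18
gcd(1,4,6,2,6) = 1

Coefficients: [1, 4, 6, 2, 6]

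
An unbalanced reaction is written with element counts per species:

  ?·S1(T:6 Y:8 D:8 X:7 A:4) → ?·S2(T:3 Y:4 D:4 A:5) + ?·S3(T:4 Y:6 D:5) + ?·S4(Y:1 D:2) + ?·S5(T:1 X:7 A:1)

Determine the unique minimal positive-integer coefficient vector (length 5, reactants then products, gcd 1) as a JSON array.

T: 5·6 = 30 | 3·3+4·4+4·0+5·1 = 30
Y: 5·8 = 40 | 3·4+4·6+4·1+5·0 = 40
D: 5·8 = 40 | 3·4+4·5+4·2+5·0 = 40
X: 5·7 = 35 | 3·0+4·0+4·0+5·7 = 35
A: 5·4 = 20 | 3·5+4·0+4·0+5·1 = 20
gcd(5,3,4,4,5) = 1

Coefficients: [5, 3, 4, 4, 5]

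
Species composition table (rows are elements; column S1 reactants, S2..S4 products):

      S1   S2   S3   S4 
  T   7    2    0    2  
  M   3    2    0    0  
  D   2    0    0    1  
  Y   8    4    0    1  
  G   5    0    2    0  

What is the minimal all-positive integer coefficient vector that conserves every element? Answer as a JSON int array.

T: 2·7 = 14 | 3·2+5·0+4·2 = 14
M: 2·3 = 6 | 3·2+5·0+4·0 = 6
D: 2·2 = 4 | 3·0+5·0+4·1 = 4
Y: 2·8 = 16 | 3·4+5·0+4·1 = 16
G: 2·5 = 10 | 3·0+5·2+4·0 = 10
gcd(2,3,5,4) = 1

Coefficients: [2, 3, 5, 4]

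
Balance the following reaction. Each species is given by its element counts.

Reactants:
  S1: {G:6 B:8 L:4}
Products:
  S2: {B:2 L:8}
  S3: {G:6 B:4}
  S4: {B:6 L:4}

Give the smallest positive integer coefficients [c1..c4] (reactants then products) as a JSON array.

G: 5·6 = 30 | 1·0+5·6+3·0 = 30
B: 5·8 = 40 | 1·2+5·4+3·6 = 40
L: 5·4 = 20 | 1·8+5·0+3·4 = 20
gcd(5,1,5,3) = 1

Coefficients: [5, 1, 5, 3]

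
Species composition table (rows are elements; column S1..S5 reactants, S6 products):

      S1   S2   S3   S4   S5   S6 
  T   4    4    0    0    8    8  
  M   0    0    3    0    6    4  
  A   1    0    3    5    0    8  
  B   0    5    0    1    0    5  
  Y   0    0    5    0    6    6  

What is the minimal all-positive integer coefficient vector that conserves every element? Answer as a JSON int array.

Coefficients: [5, 5, 6, 5, 1, 6]

T: 5·4+5·4+6·0+5·0+1·8 = 48 | 6·8 = 48
M: 5·0+5·0+6·3+5·0+1·6 = 24 | 6·4 = 24
A: 5·1+5·0+6·3+5·5+1·0 = 48 | 6·8 = 48
B: 5·0+5·5+6·0+5·1+1·0 = 30 | 6·5 = 30
Y: 5·0+5·0+6·5+5·0+1·6 = 36 | 6·6 = 36
gcd(5,5,6,5,1,6) = 1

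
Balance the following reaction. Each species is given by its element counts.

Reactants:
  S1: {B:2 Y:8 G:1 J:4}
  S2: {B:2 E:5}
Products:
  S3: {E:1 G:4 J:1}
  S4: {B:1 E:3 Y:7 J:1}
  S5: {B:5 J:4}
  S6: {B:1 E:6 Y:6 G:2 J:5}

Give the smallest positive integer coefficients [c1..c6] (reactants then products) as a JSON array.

Coefficients: [6, 5, 1, 6, 3, 1]

B: 6·2+5·2 = 22 | 1·0+6·1+3·5+1·1 = 22
E: 6·0+5·5 = 25 | 1·1+6·3+3·0+1·6 = 25
Y: 6·8+5·0 = 48 | 1·0+6·7+3·0+1·6 = 48
G: 6·1+5·0 = 6 | 1·4+6·0+3·0+1·2 = 6
J: 6·4+5·0 = 24 | 1·1+6·1+3·4+1·5 = 24
gcd(6,5,1,6,3,1) = 1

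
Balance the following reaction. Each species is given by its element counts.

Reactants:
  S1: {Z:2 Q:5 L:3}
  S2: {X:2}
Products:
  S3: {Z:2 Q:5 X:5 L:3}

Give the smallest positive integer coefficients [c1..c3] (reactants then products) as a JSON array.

Z: 2·2+5·0 = 4 | 2·2 = 4
Q: 2·5+5·0 = 10 | 2·5 = 10
X: 2·0+5·2 = 10 | 2·5 = 10
L: 2·3+5·0 = 6 | 2·3 = 6
gcd(2,5,2) = 1

Coefficients: [2, 5, 2]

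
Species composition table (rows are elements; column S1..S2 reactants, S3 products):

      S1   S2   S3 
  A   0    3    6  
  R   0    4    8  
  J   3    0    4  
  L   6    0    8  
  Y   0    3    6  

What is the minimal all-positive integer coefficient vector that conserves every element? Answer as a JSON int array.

A: 4·0+6·3 = 18 | 3·6 = 18
R: 4·0+6·4 = 24 | 3·8 = 24
J: 4·3+6·0 = 12 | 3·4 = 12
L: 4·6+6·0 = 24 | 3·8 = 24
Y: 4·0+6·3 = 18 | 3·6 = 18
gcd(4,6,3) = 1

Coefficients: [4, 6, 3]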